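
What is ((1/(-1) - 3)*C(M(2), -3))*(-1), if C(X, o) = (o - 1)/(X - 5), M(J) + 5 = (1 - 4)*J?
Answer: 1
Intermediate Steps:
M(J) = -5 - 3*J (M(J) = -5 + (1 - 4)*J = -5 - 3*J)
C(X, o) = (-1 + o)/(-5 + X)
((1/(-1) - 3)*C(M(2), -3))*(-1) = ((1/(-1) - 3)*((-1 - 3)/(-5 + (-5 - 3*2))))*(-1) = ((-1 - 3)*(-4/(-5 + (-5 - 6))))*(-1) = -4*(-4)/(-5 - 11)*(-1) = -4*(-4)/(-16)*(-1) = -(-1)*(-4)/4*(-1) = -4*¼*(-1) = -1*(-1) = 1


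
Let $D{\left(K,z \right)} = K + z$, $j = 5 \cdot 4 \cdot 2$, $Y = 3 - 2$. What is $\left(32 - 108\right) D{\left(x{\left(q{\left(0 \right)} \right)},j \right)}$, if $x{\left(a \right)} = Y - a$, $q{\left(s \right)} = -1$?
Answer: $-3192$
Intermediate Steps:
$Y = 1$ ($Y = 3 - 2 = 1$)
$x{\left(a \right)} = 1 - a$
$j = 40$ ($j = 20 \cdot 2 = 40$)
$\left(32 - 108\right) D{\left(x{\left(q{\left(0 \right)} \right)},j \right)} = \left(32 - 108\right) \left(\left(1 - -1\right) + 40\right) = \left(32 - 108\right) \left(\left(1 + 1\right) + 40\right) = - 76 \left(2 + 40\right) = \left(-76\right) 42 = -3192$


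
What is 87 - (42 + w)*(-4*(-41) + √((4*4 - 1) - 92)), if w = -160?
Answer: 19439 + 118*I*√77 ≈ 19439.0 + 1035.4*I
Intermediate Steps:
87 - (42 + w)*(-4*(-41) + √((4*4 - 1) - 92)) = 87 - (42 - 160)*(-4*(-41) + √((4*4 - 1) - 92)) = 87 - (-118)*(164 + √((16 - 1) - 92)) = 87 - (-118)*(164 + √(15 - 92)) = 87 - (-118)*(164 + √(-77)) = 87 - (-118)*(164 + I*√77) = 87 - (-19352 - 118*I*√77) = 87 + (19352 + 118*I*√77) = 19439 + 118*I*√77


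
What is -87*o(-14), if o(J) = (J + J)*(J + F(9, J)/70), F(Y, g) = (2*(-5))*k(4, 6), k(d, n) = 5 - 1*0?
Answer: -35844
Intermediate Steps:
k(d, n) = 5 (k(d, n) = 5 + 0 = 5)
F(Y, g) = -50 (F(Y, g) = (2*(-5))*5 = -10*5 = -50)
o(J) = 2*J*(-5/7 + J) (o(J) = (J + J)*(J - 50/70) = (2*J)*(J - 50*1/70) = (2*J)*(J - 5/7) = (2*J)*(-5/7 + J) = 2*J*(-5/7 + J))
-87*o(-14) = -174*(-14)*(-5 + 7*(-14))/7 = -174*(-14)*(-5 - 98)/7 = -174*(-14)*(-103)/7 = -87*412 = -35844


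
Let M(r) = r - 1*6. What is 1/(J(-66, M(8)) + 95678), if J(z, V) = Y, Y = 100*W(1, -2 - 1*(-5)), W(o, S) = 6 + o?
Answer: 1/96378 ≈ 1.0376e-5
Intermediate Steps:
M(r) = -6 + r (M(r) = r - 6 = -6 + r)
Y = 700 (Y = 100*(6 + 1) = 100*7 = 700)
J(z, V) = 700
1/(J(-66, M(8)) + 95678) = 1/(700 + 95678) = 1/96378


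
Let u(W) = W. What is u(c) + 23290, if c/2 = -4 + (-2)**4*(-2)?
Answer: 23218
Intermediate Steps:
c = -72 (c = 2*(-4 + (-2)**4*(-2)) = 2*(-4 + 16*(-2)) = 2*(-4 - 32) = 2*(-36) = -72)
u(c) + 23290 = -72 + 23290 = 23218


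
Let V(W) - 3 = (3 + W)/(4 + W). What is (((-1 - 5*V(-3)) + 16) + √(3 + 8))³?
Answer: 11*√11 ≈ 36.483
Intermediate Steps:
V(W) = 3 + (3 + W)/(4 + W)
(((-1 - 5*V(-3)) + 16) + √(3 + 8))³ = (((-1 - 5*(15 + 4*(-3))/(4 - 3)) + 16) + √(3 + 8))³ = (((-1 - 5*(15 - 12)/1) + 16) + √11)³ = (((-1 - 5*3) + 16) + √11)³ = (((-1 - 15) + 16) + √11)³ = ((-16 + 16) + √11)³ = (0 + √11)³ = (√11)³ = 11*√11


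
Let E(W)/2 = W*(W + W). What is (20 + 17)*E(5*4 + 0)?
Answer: 59200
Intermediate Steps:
E(W) = 4*W² (E(W) = 2*(W*(W + W)) = 2*(W*(2*W)) = 2*(2*W²) = 4*W²)
(20 + 17)*E(5*4 + 0) = (20 + 17)*(4*(5*4 + 0)²) = 37*(4*(20 + 0)²) = 37*(4*20²) = 37*(4*400) = 37*1600 = 59200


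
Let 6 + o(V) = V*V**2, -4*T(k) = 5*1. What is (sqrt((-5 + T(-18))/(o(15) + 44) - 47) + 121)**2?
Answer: (825946 + I*sqrt(2190016297))**2/46594276 ≈ 14594.0 + 1659.1*I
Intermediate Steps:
T(k) = -5/4
o(V) = -6 + V**3 (o(V) = -6 + V*V**2 = -6 + V**3)
(sqrt((-5 + T(-18))/(o(15) + 44) - 47) + 121)**2 = (sqrt((-5 - 5/4)/((-6 + 15**3) + 44) - 47) + 121)**2 = (sqrt(-25/(4*((-6 + 3375) + 44)) - 47) + 121)**2 = (sqrt(-25/(4*(3369 + 44)) - 47) + 121)**2 = (sqrt(-25/4/3413 - 47) + 121)**2 = (sqrt(-25/4*1/3413 - 47) + 121)**2 = (sqrt(-25/13652 - 47) + 121)**2 = (sqrt(-641669/13652) + 121)**2 = (I*sqrt(2190016297)/6826 + 121)**2 = (121 + I*sqrt(2190016297)/6826)**2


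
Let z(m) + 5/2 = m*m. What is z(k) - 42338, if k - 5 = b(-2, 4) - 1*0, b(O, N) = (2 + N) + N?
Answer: -84231/2 ≈ -42116.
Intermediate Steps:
b(O, N) = 2 + 2*N
k = 15 (k = 5 + ((2 + 2*4) - 1*0) = 5 + ((2 + 8) + 0) = 5 + (10 + 0) = 5 + 10 = 15)
z(m) = -5/2 + m**2 (z(m) = -5/2 + m*m = -5/2 + m**2)
z(k) - 42338 = (-5/2 + 15**2) - 42338 = (-5/2 + 225) - 42338 = 445/2 - 42338 = -84231/2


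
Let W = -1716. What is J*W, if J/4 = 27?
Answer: -185328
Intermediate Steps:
J = 108 (J = 4*27 = 108)
J*W = 108*(-1716) = -185328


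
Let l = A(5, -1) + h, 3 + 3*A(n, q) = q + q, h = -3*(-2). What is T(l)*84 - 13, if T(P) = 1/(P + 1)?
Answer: 11/4 ≈ 2.7500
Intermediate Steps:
h = 6
A(n, q) = -1 + 2*q/3 (A(n, q) = -1 + (q + q)/3 = -1 + (2*q)/3 = -1 + 2*q/3)
l = 13/3 (l = (-1 + (2/3)*(-1)) + 6 = (-1 - 2/3) + 6 = -5/3 + 6 = 13/3 ≈ 4.3333)
T(P) = 1/(1 + P)
T(l)*84 - 13 = 84/(1 + 13/3) - 13 = 84/(16/3) - 13 = (3/16)*84 - 13 = 63/4 - 13 = 11/4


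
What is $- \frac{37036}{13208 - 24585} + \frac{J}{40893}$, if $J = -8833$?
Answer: $\frac{1414020107}{465239661} \approx 3.0393$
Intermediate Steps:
$- \frac{37036}{13208 - 24585} + \frac{J}{40893} = - \frac{37036}{13208 - 24585} - \frac{8833}{40893} = - \frac{37036}{-11377} - \frac{8833}{40893} = \left(-37036\right) \left(- \frac{1}{11377}\right) - \frac{8833}{40893} = \frac{37036}{11377} - \frac{8833}{40893} = \frac{1414020107}{465239661}$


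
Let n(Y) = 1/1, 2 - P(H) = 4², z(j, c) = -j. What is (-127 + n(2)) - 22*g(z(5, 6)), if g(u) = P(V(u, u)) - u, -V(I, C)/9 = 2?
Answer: 72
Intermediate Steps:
V(I, C) = -18 (V(I, C) = -9*2 = -18)
P(H) = -14 (P(H) = 2 - 1*4² = 2 - 1*16 = 2 - 16 = -14)
g(u) = -14 - u
n(Y) = 1
(-127 + n(2)) - 22*g(z(5, 6)) = (-127 + 1) - 22*(-14 - (-1)*5) = -126 - 22*(-14 - 1*(-5)) = -126 - 22*(-14 + 5) = -126 - 22*(-9) = -126 + 198 = 72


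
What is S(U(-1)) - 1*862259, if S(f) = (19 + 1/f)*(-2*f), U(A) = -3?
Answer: -862147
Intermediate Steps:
S(f) = -2*f*(19 + 1/f)
S(U(-1)) - 1*862259 = (-2 - 38*(-3)) - 1*862259 = (-2 + 114) - 862259 = 112 - 862259 = -862147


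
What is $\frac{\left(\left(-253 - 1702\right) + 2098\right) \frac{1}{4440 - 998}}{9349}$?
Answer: $\frac{143}{32179258} \approx 4.4439 \cdot 10^{-6}$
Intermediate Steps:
$\frac{\left(\left(-253 - 1702\right) + 2098\right) \frac{1}{4440 - 998}}{9349} = \frac{\left(-253 - 1702\right) + 2098}{3442} \cdot \frac{1}{9349} = \left(-1955 + 2098\right) \frac{1}{3442} \cdot \frac{1}{9349} = 143 \cdot \frac{1}{3442} \cdot \frac{1}{9349} = \frac{143}{3442} \cdot \frac{1}{9349} = \frac{143}{32179258}$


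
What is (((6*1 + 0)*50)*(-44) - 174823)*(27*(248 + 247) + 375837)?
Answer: -73178927646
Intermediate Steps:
(((6*1 + 0)*50)*(-44) - 174823)*(27*(248 + 247) + 375837) = (((6 + 0)*50)*(-44) - 174823)*(27*495 + 375837) = ((6*50)*(-44) - 174823)*(13365 + 375837) = (300*(-44) - 174823)*389202 = (-13200 - 174823)*389202 = -188023*389202 = -73178927646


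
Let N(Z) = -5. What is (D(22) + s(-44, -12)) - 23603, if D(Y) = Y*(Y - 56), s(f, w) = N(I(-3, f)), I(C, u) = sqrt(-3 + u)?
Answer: -24356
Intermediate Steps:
s(f, w) = -5
D(Y) = Y*(-56 + Y)
(D(22) + s(-44, -12)) - 23603 = (22*(-56 + 22) - 5) - 23603 = (22*(-34) - 5) - 23603 = (-748 - 5) - 23603 = -753 - 23603 = -24356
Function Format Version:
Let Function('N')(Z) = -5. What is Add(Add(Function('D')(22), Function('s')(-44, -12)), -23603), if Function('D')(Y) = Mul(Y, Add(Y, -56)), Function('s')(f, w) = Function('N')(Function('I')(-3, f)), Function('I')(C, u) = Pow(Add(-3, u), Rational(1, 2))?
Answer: -24356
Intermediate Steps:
Function('s')(f, w) = -5
Function('D')(Y) = Mul(Y, Add(-56, Y))
Add(Add(Function('D')(22), Function('s')(-44, -12)), -23603) = Add(Add(Mul(22, Add(-56, 22)), -5), -23603) = Add(Add(Mul(22, -34), -5), -23603) = Add(Add(-748, -5), -23603) = Add(-753, -23603) = -24356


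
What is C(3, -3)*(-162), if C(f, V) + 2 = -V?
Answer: -162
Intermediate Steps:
C(f, V) = -2 - V
C(3, -3)*(-162) = (-2 - 1*(-3))*(-162) = (-2 + 3)*(-162) = 1*(-162) = -162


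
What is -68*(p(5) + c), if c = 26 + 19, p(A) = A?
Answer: -3400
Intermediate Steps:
c = 45
-68*(p(5) + c) = -68*(5 + 45) = -68*50 = -3400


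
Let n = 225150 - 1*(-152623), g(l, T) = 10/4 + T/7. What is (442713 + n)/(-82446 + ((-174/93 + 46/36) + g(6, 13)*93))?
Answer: -1602409158/160226813 ≈ -10.001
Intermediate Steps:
g(l, T) = 5/2 + T/7 (g(l, T) = 10*(1/4) + T*(1/7) = 5/2 + T/7)
n = 377773 (n = 225150 + 152623 = 377773)
(442713 + n)/(-82446 + ((-174/93 + 46/36) + g(6, 13)*93)) = (442713 + 377773)/(-82446 + ((-174/93 + 46/36) + (5/2 + (1/7)*13)*93)) = 820486/(-82446 + ((-174*1/93 + 46*(1/36)) + (5/2 + 13/7)*93)) = 820486/(-82446 + ((-58/31 + 23/18) + (61/14)*93)) = 820486/(-82446 + (-331/558 + 5673/14)) = 820486/(-82446 + 790225/1953) = 820486/(-160226813/1953) = 820486*(-1953/160226813) = -1602409158/160226813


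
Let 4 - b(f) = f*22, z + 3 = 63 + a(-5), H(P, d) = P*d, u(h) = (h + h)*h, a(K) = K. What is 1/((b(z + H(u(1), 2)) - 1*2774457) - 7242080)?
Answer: -1/10017831 ≈ -9.9822e-8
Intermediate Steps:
u(h) = 2*h² (u(h) = (2*h)*h = 2*h²)
z = 55 (z = -3 + (63 - 5) = -3 + 58 = 55)
b(f) = 4 - 22*f (b(f) = 4 - f*22 = 4 - 22*f)
1/((b(z + H(u(1), 2)) - 1*2774457) - 7242080) = 1/(((4 - 22*(55 + (2*1²)*2)) - 1*2774457) - 7242080) = 1/(((4 - 22*(55 + (2*1)*2)) - 2774457) - 7242080) = 1/(((4 - 22*(55 + 2*2)) - 2774457) - 7242080) = 1/(((4 - 22*(55 + 4)) - 2774457) - 7242080) = 1/(((4 - 22*59) - 2774457) - 7242080) = 1/(((4 - 1298) - 2774457) - 7242080) = 1/((-1294 - 2774457) - 7242080) = 1/(-2775751 - 7242080) = 1/(-10017831) = -1/10017831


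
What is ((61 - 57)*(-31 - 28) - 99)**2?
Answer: 112225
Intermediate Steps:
((61 - 57)*(-31 - 28) - 99)**2 = (4*(-59) - 99)**2 = (-236 - 99)**2 = (-335)**2 = 112225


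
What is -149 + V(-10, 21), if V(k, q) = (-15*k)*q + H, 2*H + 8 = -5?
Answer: 5989/2 ≈ 2994.5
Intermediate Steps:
H = -13/2 (H = -4 + (1/2)*(-5) = -4 - 5/2 = -13/2 ≈ -6.5000)
V(k, q) = -13/2 - 15*k*q (V(k, q) = (-15*k)*q - 13/2 = -15*k*q - 13/2 = -13/2 - 15*k*q)
-149 + V(-10, 21) = -149 + (-13/2 - 15*(-10)*21) = -149 + (-13/2 + 3150) = -149 + 6287/2 = 5989/2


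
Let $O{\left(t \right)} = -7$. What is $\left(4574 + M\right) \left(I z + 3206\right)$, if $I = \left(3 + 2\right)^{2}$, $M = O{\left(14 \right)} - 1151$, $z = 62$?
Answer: $16246496$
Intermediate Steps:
$M = -1158$ ($M = -7 - 1151 = -1158$)
$I = 25$ ($I = 5^{2} = 25$)
$\left(4574 + M\right) \left(I z + 3206\right) = \left(4574 - 1158\right) \left(25 \cdot 62 + 3206\right) = 3416 \left(1550 + 3206\right) = 3416 \cdot 4756 = 16246496$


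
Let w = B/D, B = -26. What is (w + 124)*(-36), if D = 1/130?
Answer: 117216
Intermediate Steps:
D = 1/130 ≈ 0.0076923
w = -3380 (w = -26/1/130 = -26*130 = -3380)
(w + 124)*(-36) = (-3380 + 124)*(-36) = -3256*(-36) = 117216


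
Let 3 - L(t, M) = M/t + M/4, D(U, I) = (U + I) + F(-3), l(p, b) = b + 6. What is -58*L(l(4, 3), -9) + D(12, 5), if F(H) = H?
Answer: -697/2 ≈ -348.50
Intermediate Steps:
l(p, b) = 6 + b
D(U, I) = -3 + I + U (D(U, I) = (U + I) - 3 = (I + U) - 3 = -3 + I + U)
L(t, M) = 3 - M/4 - M/t (L(t, M) = 3 - (M/t + M/4) = 3 - (M/4 + M/t) = 3 + (-M/4 - M/t) = 3 - M/4 - M/t)
-58*L(l(4, 3), -9) + D(12, 5) = -58*(3 - ¼*(-9) - 1*(-9)/(6 + 3)) + (-3 + 5 + 12) = -58*(3 + 9/4 - 1*(-9)/9) + 14 = -58*(3 + 9/4 - 1*(-9)*⅑) + 14 = -58*(3 + 9/4 + 1) + 14 = -58*25/4 + 14 = -725/2 + 14 = -697/2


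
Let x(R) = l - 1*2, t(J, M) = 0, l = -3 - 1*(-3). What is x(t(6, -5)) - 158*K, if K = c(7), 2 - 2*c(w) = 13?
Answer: 867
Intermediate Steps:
l = 0 (l = -3 + 3 = 0)
c(w) = -11/2 (c(w) = 1 - 1/2*13 = 1 - 13/2 = -11/2)
K = -11/2 ≈ -5.5000
x(R) = -2 (x(R) = 0 - 1*2 = 0 - 2 = -2)
x(t(6, -5)) - 158*K = -2 - 158*(-11/2) = -2 + 869 = 867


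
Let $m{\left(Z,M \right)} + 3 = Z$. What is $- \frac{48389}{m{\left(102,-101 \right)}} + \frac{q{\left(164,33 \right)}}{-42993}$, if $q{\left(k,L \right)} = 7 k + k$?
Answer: $- \frac{21015335}{42993} \approx -488.81$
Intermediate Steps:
$m{\left(Z,M \right)} = -3 + Z$
$q{\left(k,L \right)} = 8 k$
$- \frac{48389}{m{\left(102,-101 \right)}} + \frac{q{\left(164,33 \right)}}{-42993} = - \frac{48389}{-3 + 102} + \frac{8 \cdot 164}{-42993} = - \frac{48389}{99} + 1312 \left(- \frac{1}{42993}\right) = \left(-48389\right) \frac{1}{99} - \frac{1312}{42993} = - \frac{4399}{9} - \frac{1312}{42993} = - \frac{21015335}{42993}$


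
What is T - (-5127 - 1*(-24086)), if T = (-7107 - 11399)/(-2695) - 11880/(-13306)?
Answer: -339792613047/17929835 ≈ -18951.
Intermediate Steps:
T = 139128718/17929835 (T = -18506*(-1/2695) - 11880*(-1/13306) = 18506/2695 + 5940/6653 = 139128718/17929835 ≈ 7.7596)
T - (-5127 - 1*(-24086)) = 139128718/17929835 - (-5127 - 1*(-24086)) = 139128718/17929835 - (-5127 + 24086) = 139128718/17929835 - 1*18959 = 139128718/17929835 - 18959 = -339792613047/17929835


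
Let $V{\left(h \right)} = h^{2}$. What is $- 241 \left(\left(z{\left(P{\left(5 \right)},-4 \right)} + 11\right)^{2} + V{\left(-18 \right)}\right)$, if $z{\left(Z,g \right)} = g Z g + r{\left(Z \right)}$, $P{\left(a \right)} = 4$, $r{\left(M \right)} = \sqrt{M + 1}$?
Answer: $-1434914 - 36150 \sqrt{5} \approx -1.5157 \cdot 10^{6}$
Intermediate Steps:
$r{\left(M \right)} = \sqrt{1 + M}$
$z{\left(Z,g \right)} = \sqrt{1 + Z} + Z g^{2}$ ($z{\left(Z,g \right)} = g Z g + \sqrt{1 + Z} = Z g g + \sqrt{1 + Z} = Z g^{2} + \sqrt{1 + Z} = \sqrt{1 + Z} + Z g^{2}$)
$- 241 \left(\left(z{\left(P{\left(5 \right)},-4 \right)} + 11\right)^{2} + V{\left(-18 \right)}\right) = - 241 \left(\left(\left(\sqrt{1 + 4} + 4 \left(-4\right)^{2}\right) + 11\right)^{2} + \left(-18\right)^{2}\right) = - 241 \left(\left(\left(\sqrt{5} + 4 \cdot 16\right) + 11\right)^{2} + 324\right) = - 241 \left(\left(\left(\sqrt{5} + 64\right) + 11\right)^{2} + 324\right) = - 241 \left(\left(\left(64 + \sqrt{5}\right) + 11\right)^{2} + 324\right) = - 241 \left(\left(75 + \sqrt{5}\right)^{2} + 324\right) = - 241 \left(324 + \left(75 + \sqrt{5}\right)^{2}\right) = -78084 - 241 \left(75 + \sqrt{5}\right)^{2}$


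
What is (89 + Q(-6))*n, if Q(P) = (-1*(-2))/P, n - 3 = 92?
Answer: 25270/3 ≈ 8423.3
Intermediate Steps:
n = 95 (n = 3 + 92 = 95)
Q(P) = 2/P
(89 + Q(-6))*n = (89 + 2/(-6))*95 = (89 + 2*(-⅙))*95 = (89 - ⅓)*95 = (266/3)*95 = 25270/3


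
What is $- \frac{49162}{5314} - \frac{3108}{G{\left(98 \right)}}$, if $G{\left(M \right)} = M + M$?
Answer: $- \frac{466994}{18599} \approx -25.109$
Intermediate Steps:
$G{\left(M \right)} = 2 M$
$- \frac{49162}{5314} - \frac{3108}{G{\left(98 \right)}} = - \frac{49162}{5314} - \frac{3108}{2 \cdot 98} = \left(-49162\right) \frac{1}{5314} - \frac{3108}{196} = - \frac{24581}{2657} - \frac{111}{7} = - \frac{466994}{18599}$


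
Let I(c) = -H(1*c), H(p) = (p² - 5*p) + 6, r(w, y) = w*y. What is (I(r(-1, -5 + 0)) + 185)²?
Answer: 32041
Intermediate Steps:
H(p) = 6 + p² - 5*p
I(c) = -6 - c² + 5*c (I(c) = -(6 + (1*c)² - 5*c) = -(6 + c² - 5*c) = -6 - c² + 5*c)
(I(r(-1, -5 + 0)) + 185)² = ((-6 - (-(-5 + 0))² + 5*(-(-5 + 0))) + 185)² = ((-6 - (-1*(-5))² + 5*(-1*(-5))) + 185)² = ((-6 - 1*5² + 5*5) + 185)² = ((-6 - 1*25 + 25) + 185)² = ((-6 - 25 + 25) + 185)² = (-6 + 185)² = 179² = 32041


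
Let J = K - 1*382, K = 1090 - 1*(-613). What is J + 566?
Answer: 1887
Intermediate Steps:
K = 1703 (K = 1090 + 613 = 1703)
J = 1321 (J = 1703 - 1*382 = 1703 - 382 = 1321)
J + 566 = 1321 + 566 = 1887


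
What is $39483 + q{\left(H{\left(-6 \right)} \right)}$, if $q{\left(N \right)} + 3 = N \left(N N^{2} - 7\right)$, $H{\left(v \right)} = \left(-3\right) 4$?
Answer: $60300$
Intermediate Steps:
$H{\left(v \right)} = -12$
$q{\left(N \right)} = -3 + N \left(-7 + N^{3}\right)$ ($q{\left(N \right)} = -3 + N \left(N N^{2} - 7\right) = -3 + N \left(N^{3} - 7\right) = -3 + N \left(-7 + N^{3}\right)$)
$39483 + q{\left(H{\left(-6 \right)} \right)} = 39483 - \left(-81 - 20736\right) = 39483 + \left(-3 + 20736 + 84\right) = 39483 + 20817 = 60300$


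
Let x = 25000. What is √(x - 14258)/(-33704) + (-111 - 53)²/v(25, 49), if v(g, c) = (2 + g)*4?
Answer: 6724/27 - √10742/33704 ≈ 249.03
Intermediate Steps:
v(g, c) = 8 + 4*g
√(x - 14258)/(-33704) + (-111 - 53)²/v(25, 49) = √(25000 - 14258)/(-33704) + (-111 - 53)²/(8 + 4*25) = √10742*(-1/33704) + (-164)²/(8 + 100) = -√10742/33704 + 26896/108 = -√10742/33704 + 26896*(1/108) = -√10742/33704 + 6724/27 = 6724/27 - √10742/33704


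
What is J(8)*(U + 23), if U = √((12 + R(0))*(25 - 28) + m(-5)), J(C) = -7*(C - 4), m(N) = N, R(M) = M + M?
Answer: -644 - 28*I*√41 ≈ -644.0 - 179.29*I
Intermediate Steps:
R(M) = 2*M
J(C) = 28 - 7*C (J(C) = -7*(-4 + C) = 28 - 7*C)
U = I*√41 (U = √((12 + 2*0)*(25 - 28) - 5) = √((12 + 0)*(-3) - 5) = √(12*(-3) - 5) = √(-36 - 5) = √(-41) = I*√41 ≈ 6.4031*I)
J(8)*(U + 23) = (28 - 7*8)*(I*√41 + 23) = (28 - 56)*(23 + I*√41) = -28*(23 + I*√41) = -644 - 28*I*√41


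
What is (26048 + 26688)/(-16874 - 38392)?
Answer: -26368/27633 ≈ -0.95422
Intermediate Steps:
(26048 + 26688)/(-16874 - 38392) = 52736/(-55266) = 52736*(-1/55266) = -26368/27633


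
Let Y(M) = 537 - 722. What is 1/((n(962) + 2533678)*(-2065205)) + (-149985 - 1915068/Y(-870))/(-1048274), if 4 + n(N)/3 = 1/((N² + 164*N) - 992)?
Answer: 9752085483510173714128397/73212185368756663744771890 ≈ 0.13320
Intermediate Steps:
Y(M) = -185
n(N) = -12 + 3/(-992 + N² + 164*N) (n(N) = -12 + 3/((N² + 164*N) - 992) = -12 + 3/(-992 + N² + 164*N))
1/((n(962) + 2533678)*(-2065205)) + (-149985 - 1915068/Y(-870))/(-1048274) = 1/((3*(3969 - 656*962 - 4*962²)/(-992 + 962² + 164*962) + 2533678)*(-2065205)) + (-149985 - 1915068/(-185))/(-1048274) = -1/2065205/(3*(3969 - 631072 - 4*925444)/(-992 + 925444 + 157768) + 2533678) + (-149985 - 1915068*(-1)/185)*(-1/1048274) = -1/2065205/(3*(3969 - 631072 - 3701776)/1082220 + 2533678) + (-149985 - 1*(-1915068/185))*(-1/1048274) = -1/2065205/(3*(1/1082220)*(-4328879) + 2533678) + (-149985 + 1915068/185)*(-1/1048274) = -1/2065205/(-4328879/360740 + 2533678) - 25832157/185*(-1/1048274) = -1/2065205/(913994672841/360740) + 25832157/193930690 = (360740/913994672841)*(-1/2065205) + 25832157/193930690 = -72148/377517273664919481 + 25832157/193930690 = 9752085483510173714128397/73212185368756663744771890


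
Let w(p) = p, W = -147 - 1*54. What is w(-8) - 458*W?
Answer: 92050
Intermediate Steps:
W = -201 (W = -147 - 54 = -201)
w(-8) - 458*W = -8 - 458*(-201) = -8 + 92058 = 92050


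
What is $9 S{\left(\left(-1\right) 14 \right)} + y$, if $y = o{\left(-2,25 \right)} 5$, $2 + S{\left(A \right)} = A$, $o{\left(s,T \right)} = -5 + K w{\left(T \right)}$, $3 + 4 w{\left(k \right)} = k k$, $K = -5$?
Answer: $- \frac{8113}{2} \approx -4056.5$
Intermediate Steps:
$w{\left(k \right)} = - \frac{3}{4} + \frac{k^{2}}{4}$ ($w{\left(k \right)} = - \frac{3}{4} + \frac{k k}{4} = - \frac{3}{4} + \frac{k^{2}}{4}$)
$o{\left(s,T \right)} = - \frac{5}{4} - \frac{5 T^{2}}{4}$ ($o{\left(s,T \right)} = -5 - 5 \left(- \frac{3}{4} + \frac{T^{2}}{4}\right) = -5 - \left(- \frac{15}{4} + \frac{5 T^{2}}{4}\right) = - \frac{5}{4} - \frac{5 T^{2}}{4}$)
$S{\left(A \right)} = -2 + A$
$y = - \frac{7825}{2}$ ($y = \left(- \frac{5}{4} - \frac{5 \cdot 25^{2}}{4}\right) 5 = \left(- \frac{5}{4} - \frac{3125}{4}\right) 5 = \left(- \frac{1565}{2}\right) 5 = - \frac{7825}{2} \approx -3912.5$)
$9 S{\left(\left(-1\right) 14 \right)} + y = 9 \left(-2 - 14\right) - \frac{7825}{2} = 9 \left(-16\right) - \frac{7825}{2} = -144 - \frac{7825}{2} = - \frac{8113}{2}$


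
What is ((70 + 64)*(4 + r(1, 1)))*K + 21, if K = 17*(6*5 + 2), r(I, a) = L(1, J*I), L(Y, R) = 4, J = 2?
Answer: 583189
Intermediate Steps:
r(I, a) = 4
K = 544 (K = 17*(30 + 2) = 17*32 = 544)
((70 + 64)*(4 + r(1, 1)))*K + 21 = ((70 + 64)*(4 + 4))*544 + 21 = (134*8)*544 + 21 = 1072*544 + 21 = 583168 + 21 = 583189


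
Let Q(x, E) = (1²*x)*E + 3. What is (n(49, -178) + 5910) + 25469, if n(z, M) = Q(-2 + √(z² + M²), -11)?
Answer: 31404 - 11*√34085 ≈ 29373.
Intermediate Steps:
Q(x, E) = 3 + E*x (Q(x, E) = (1*x)*E + 3 = x*E + 3 = E*x + 3 = 3 + E*x)
n(z, M) = 25 - 11*√(M² + z²) (n(z, M) = 3 - 11*(-2 + √(z² + M²)) = 3 - 11*(-2 + √(M² + z²)) = 3 + (22 - 11*√(M² + z²)) = 25 - 11*√(M² + z²))
(n(49, -178) + 5910) + 25469 = ((25 - 11*√((-178)² + 49²)) + 5910) + 25469 = ((25 - 11*√(31684 + 2401)) + 5910) + 25469 = ((25 - 11*√34085) + 5910) + 25469 = (5935 - 11*√34085) + 25469 = 31404 - 11*√34085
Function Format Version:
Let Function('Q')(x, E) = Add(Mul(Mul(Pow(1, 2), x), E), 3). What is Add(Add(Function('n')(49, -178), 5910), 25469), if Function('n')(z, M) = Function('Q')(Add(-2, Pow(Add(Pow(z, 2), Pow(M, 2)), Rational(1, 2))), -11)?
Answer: Add(31404, Mul(-11, Pow(34085, Rational(1, 2)))) ≈ 29373.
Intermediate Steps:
Function('Q')(x, E) = Add(3, Mul(E, x)) (Function('Q')(x, E) = Add(Mul(Mul(1, x), E), 3) = Add(Mul(x, E), 3) = Add(Mul(E, x), 3) = Add(3, Mul(E, x)))
Function('n')(z, M) = Add(25, Mul(-11, Pow(Add(Pow(M, 2), Pow(z, 2)), Rational(1, 2)))) (Function('n')(z, M) = Add(3, Mul(-11, Add(-2, Pow(Add(Pow(z, 2), Pow(M, 2)), Rational(1, 2))))) = Add(3, Mul(-11, Add(-2, Pow(Add(Pow(M, 2), Pow(z, 2)), Rational(1, 2))))) = Add(3, Add(22, Mul(-11, Pow(Add(Pow(M, 2), Pow(z, 2)), Rational(1, 2))))) = Add(25, Mul(-11, Pow(Add(Pow(M, 2), Pow(z, 2)), Rational(1, 2)))))
Add(Add(Function('n')(49, -178), 5910), 25469) = Add(Add(Add(25, Mul(-11, Pow(Add(Pow(-178, 2), Pow(49, 2)), Rational(1, 2)))), 5910), 25469) = Add(Add(Add(25, Mul(-11, Pow(Add(31684, 2401), Rational(1, 2)))), 5910), 25469) = Add(Add(Add(25, Mul(-11, Pow(34085, Rational(1, 2)))), 5910), 25469) = Add(Add(5935, Mul(-11, Pow(34085, Rational(1, 2)))), 25469) = Add(31404, Mul(-11, Pow(34085, Rational(1, 2))))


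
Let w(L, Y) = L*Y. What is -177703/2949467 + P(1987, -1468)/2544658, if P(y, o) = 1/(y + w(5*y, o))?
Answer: -6594151734555837849/109447971807209242598 ≈ -0.060249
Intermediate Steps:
P(y, o) = 1/(y + 5*o*y) (P(y, o) = 1/(y + (5*y)*o) = 1/(y + 5*o*y))
-177703/2949467 + P(1987, -1468)/2544658 = -177703/2949467 + (1/(1987*(1 + 5*(-1468))))/2544658 = -177703*1/2949467 + (1/(1987*(1 - 7340)))*(1/2544658) = -177703/2949467 + ((1/1987)/(-7339))*(1/2544658) = -177703/2949467 + ((1/1987)*(-1/7339))*(1/2544658) = -177703/2949467 - 1/14582593*1/2544658 = -177703/2949467 - 1/37107711938194 = -6594151734555837849/109447971807209242598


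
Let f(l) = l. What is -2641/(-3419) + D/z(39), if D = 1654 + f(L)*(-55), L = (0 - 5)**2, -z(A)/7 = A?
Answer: -5972/23933 ≈ -0.24953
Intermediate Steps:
z(A) = -7*A
L = 25 (L = (-5)**2 = 25)
D = 279 (D = 1654 + 25*(-55) = 1654 - 1375 = 279)
-2641/(-3419) + D/z(39) = -2641/(-3419) + 279/((-7*39)) = -2641*(-1/3419) + 279/(-273) = 2641/3419 + 279*(-1/273) = 2641/3419 - 93/91 = -5972/23933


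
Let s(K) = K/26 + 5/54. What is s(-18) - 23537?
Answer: -16523395/702 ≈ -23538.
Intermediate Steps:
s(K) = 5/54 + K/26 (s(K) = K*(1/26) + 5*(1/54) = K/26 + 5/54 = 5/54 + K/26)
s(-18) - 23537 = (5/54 + (1/26)*(-18)) - 23537 = (5/54 - 9/13) - 23537 = -421/702 - 23537 = -16523395/702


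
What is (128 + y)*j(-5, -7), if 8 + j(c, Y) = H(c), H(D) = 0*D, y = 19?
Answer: -1176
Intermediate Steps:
H(D) = 0
j(c, Y) = -8 (j(c, Y) = -8 + 0 = -8)
(128 + y)*j(-5, -7) = (128 + 19)*(-8) = 147*(-8) = -1176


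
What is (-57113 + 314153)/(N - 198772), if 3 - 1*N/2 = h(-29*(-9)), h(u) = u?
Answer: -32130/24911 ≈ -1.2898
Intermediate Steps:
N = -516 (N = 6 - (-58)*(-9) = 6 - 2*261 = 6 - 522 = -516)
(-57113 + 314153)/(N - 198772) = (-57113 + 314153)/(-516 - 198772) = 257040/(-199288) = 257040*(-1/199288) = -32130/24911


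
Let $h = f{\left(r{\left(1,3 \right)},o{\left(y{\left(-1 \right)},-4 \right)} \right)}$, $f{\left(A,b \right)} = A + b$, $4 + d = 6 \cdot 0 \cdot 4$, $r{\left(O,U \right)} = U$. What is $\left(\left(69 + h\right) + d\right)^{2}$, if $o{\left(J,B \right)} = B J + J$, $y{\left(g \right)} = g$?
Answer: $5041$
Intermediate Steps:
$o{\left(J,B \right)} = J + B J$
$d = -4$ ($d = -4 + 6 \cdot 0 \cdot 4 = -4 + 0 \cdot 4 = -4 + 0 = -4$)
$h = 6$ ($h = 3 - \left(1 - 4\right) = 3 - -3 = 3 + 3 = 6$)
$\left(\left(69 + h\right) + d\right)^{2} = \left(\left(69 + 6\right) - 4\right)^{2} = \left(75 - 4\right)^{2} = 71^{2} = 5041$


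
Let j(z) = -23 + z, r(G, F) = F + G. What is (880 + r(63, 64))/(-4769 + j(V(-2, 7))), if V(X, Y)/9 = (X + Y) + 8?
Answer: -1007/4675 ≈ -0.21540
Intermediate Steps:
V(X, Y) = 72 + 9*X + 9*Y (V(X, Y) = 9*((X + Y) + 8) = 9*(8 + X + Y) = 72 + 9*X + 9*Y)
(880 + r(63, 64))/(-4769 + j(V(-2, 7))) = (880 + (64 + 63))/(-4769 + (-23 + (72 + 9*(-2) + 9*7))) = (880 + 127)/(-4769 + (-23 + (72 - 18 + 63))) = 1007/(-4769 + (-23 + 117)) = 1007/(-4769 + 94) = 1007/(-4675) = 1007*(-1/4675) = -1007/4675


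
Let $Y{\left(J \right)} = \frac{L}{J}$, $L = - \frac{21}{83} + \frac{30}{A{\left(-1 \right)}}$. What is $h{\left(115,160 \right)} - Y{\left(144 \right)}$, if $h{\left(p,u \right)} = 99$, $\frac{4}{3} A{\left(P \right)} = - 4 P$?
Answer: $\frac{1182439}{11952} \approx 98.932$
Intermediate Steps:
$A{\left(P \right)} = - 3 P$ ($A{\left(P \right)} = \frac{3 \left(- 4 P\right)}{4} = - 3 P$)
$L = \frac{809}{83}$ ($L = - \frac{21}{83} + \frac{30}{\left(-3\right) \left(-1\right)} = \left(-21\right) \frac{1}{83} + \frac{30}{3} = - \frac{21}{83} + 30 \cdot \frac{1}{3} = - \frac{21}{83} + 10 = \frac{809}{83} \approx 9.747$)
$Y{\left(J \right)} = \frac{809}{83 J}$
$h{\left(115,160 \right)} - Y{\left(144 \right)} = 99 - \frac{809}{83 \cdot 144} = 99 - \frac{809}{83} \cdot \frac{1}{144} = 99 - \frac{809}{11952} = \frac{1182439}{11952}$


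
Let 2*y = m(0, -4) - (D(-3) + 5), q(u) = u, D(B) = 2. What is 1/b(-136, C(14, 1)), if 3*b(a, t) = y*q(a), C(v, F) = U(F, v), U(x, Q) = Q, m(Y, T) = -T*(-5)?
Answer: 1/612 ≈ 0.0016340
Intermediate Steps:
m(Y, T) = 5*T
C(v, F) = v
y = -27/2 (y = (5*(-4) - (2 + 5))/2 = (-20 - 1*7)/2 = (-20 - 7)/2 = (½)*(-27) = -27/2 ≈ -13.500)
b(a, t) = -9*a/2 (b(a, t) = (-27*a/2)/3 = -9*a/2)
1/b(-136, C(14, 1)) = 1/(-9/2*(-136)) = 1/612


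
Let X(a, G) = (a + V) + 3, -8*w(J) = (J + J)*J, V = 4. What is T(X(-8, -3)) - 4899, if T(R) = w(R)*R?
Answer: -19595/4 ≈ -4898.8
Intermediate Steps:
w(J) = -J**2/4 (w(J) = -(J + J)*J/8 = -2*J*J/8 = -J**2/4)
X(a, G) = 7 + a (X(a, G) = (a + 4) + 3 = (4 + a) + 3 = 7 + a)
T(R) = -R**3/4 (T(R) = (-R**2/4)*R = -R**3/4)
T(X(-8, -3)) - 4899 = -(7 - 8)**3/4 - 4899 = -1/4*(-1)**3 - 4899 = -1/4*(-1) - 4899 = 1/4 - 4899 = -19595/4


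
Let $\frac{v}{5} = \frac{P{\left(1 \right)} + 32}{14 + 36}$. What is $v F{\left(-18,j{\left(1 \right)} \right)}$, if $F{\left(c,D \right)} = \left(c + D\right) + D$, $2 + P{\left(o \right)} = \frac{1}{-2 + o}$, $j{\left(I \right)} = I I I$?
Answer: $- \frac{232}{5} \approx -46.4$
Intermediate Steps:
$j{\left(I \right)} = I^{3}$ ($j{\left(I \right)} = I^{2} I = I^{3}$)
$P{\left(o \right)} = -2 + \frac{1}{-2 + o}$
$v = \frac{29}{10}$ ($v = 5 \frac{\frac{5 - 2}{-2 + 1} + 32}{14 + 36} = 5 \frac{\frac{5 - 2}{-1} + 32}{50} = 5 \left(\left(-1\right) 3 + 32\right) \frac{1}{50} = 5 \left(-3 + 32\right) \frac{1}{50} = 5 \cdot 29 \cdot \frac{1}{50} = 5 \cdot \frac{29}{50} = \frac{29}{10} \approx 2.9$)
$F{\left(c,D \right)} = c + 2 D$ ($F{\left(c,D \right)} = \left(D + c\right) + D = c + 2 D$)
$v F{\left(-18,j{\left(1 \right)} \right)} = \frac{29 \left(-18 + 2 \cdot 1^{3}\right)}{10} = \frac{29 \left(-18 + 2 \cdot 1\right)}{10} = \frac{29 \left(-18 + 2\right)}{10} = \frac{29}{10} \left(-16\right) = - \frac{232}{5}$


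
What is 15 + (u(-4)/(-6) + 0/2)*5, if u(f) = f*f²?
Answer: 205/3 ≈ 68.333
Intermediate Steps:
u(f) = f³
15 + (u(-4)/(-6) + 0/2)*5 = 15 + ((-4)³/(-6) + 0/2)*5 = 15 + (-64*(-⅙) + 0*(½))*5 = 15 + (32/3 + 0)*5 = 15 + (32/3)*5 = 15 + 160/3 = 205/3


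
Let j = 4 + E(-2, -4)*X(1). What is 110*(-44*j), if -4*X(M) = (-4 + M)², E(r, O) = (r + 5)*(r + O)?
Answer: -215380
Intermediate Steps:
E(r, O) = (5 + r)*(O + r)
X(M) = -(-4 + M)²/4
j = 89/2 (j = 4 + ((-2)² + 5*(-4) + 5*(-2) - 4*(-2))*(-(-4 + 1)²/4) = 4 + (4 - 20 - 10 + 8)*(-¼*(-3)²) = 4 - (-9)*9/2 = 4 - 18*(-9/4) = 4 + 81/2 = 89/2 ≈ 44.500)
110*(-44*j) = 110*(-44*89/2) = 110*(-1958) = -215380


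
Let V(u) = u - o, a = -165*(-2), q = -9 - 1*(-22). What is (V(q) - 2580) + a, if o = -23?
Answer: -2214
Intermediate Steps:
q = 13 (q = -9 + 22 = 13)
a = 330
V(u) = 23 + u (V(u) = u - 1*(-23) = u + 23 = 23 + u)
(V(q) - 2580) + a = ((23 + 13) - 2580) + 330 = (36 - 2580) + 330 = -2544 + 330 = -2214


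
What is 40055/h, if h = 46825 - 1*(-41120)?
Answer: 8011/17589 ≈ 0.45546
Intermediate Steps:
h = 87945 (h = 46825 + 41120 = 87945)
40055/h = 40055/87945 = 40055*(1/87945) = 8011/17589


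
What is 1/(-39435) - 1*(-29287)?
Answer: 1154932844/39435 ≈ 29287.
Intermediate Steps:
1/(-39435) - 1*(-29287) = -1/39435 + 29287 = 1154932844/39435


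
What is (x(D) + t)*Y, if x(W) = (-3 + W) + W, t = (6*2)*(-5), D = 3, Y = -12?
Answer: 684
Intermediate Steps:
t = -60 (t = 12*(-5) = -60)
x(W) = -3 + 2*W
(x(D) + t)*Y = ((-3 + 2*3) - 60)*(-12) = ((-3 + 6) - 60)*(-12) = (3 - 60)*(-12) = -57*(-12) = 684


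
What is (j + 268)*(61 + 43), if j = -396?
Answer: -13312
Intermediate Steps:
(j + 268)*(61 + 43) = (-396 + 268)*(61 + 43) = -128*104 = -13312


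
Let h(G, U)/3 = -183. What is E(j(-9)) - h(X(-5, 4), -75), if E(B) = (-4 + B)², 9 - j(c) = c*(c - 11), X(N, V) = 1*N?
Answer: 31174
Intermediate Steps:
X(N, V) = N
h(G, U) = -549 (h(G, U) = 3*(-183) = -549)
j(c) = 9 - c*(-11 + c) (j(c) = 9 - c*(c - 11) = 9 - c*(-11 + c))
E(j(-9)) - h(X(-5, 4), -75) = (-4 + (9 - 1*(-9)² + 11*(-9)))² - 1*(-549) = (-4 + (9 - 1*81 - 99))² + 549 = (-4 + (9 - 81 - 99))² + 549 = (-4 - 171)² + 549 = (-175)² + 549 = 30625 + 549 = 31174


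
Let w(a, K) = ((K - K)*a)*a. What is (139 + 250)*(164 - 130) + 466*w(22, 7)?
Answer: 13226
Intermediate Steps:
w(a, K) = 0 (w(a, K) = (0*a)*a = 0*a = 0)
(139 + 250)*(164 - 130) + 466*w(22, 7) = (139 + 250)*(164 - 130) + 466*0 = 389*34 + 0 = 13226 + 0 = 13226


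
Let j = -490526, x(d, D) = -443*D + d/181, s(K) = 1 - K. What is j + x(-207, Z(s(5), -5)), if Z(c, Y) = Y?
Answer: -88384498/181 ≈ -4.8831e+5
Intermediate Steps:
x(d, D) = -443*D + d/181 (x(d, D) = -443*D + d*(1/181) = -443*D + d/181)
j + x(-207, Z(s(5), -5)) = -490526 + (-443*(-5) + (1/181)*(-207)) = -490526 + (2215 - 207/181) = -490526 + 400708/181 = -88384498/181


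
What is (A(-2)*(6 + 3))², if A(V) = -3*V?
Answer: 2916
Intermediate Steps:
(A(-2)*(6 + 3))² = ((-3*(-2))*(6 + 3))² = (6*9)² = 54² = 2916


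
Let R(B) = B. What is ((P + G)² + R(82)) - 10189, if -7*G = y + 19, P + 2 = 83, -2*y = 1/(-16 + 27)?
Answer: -94326363/23716 ≈ -3977.3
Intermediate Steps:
y = -1/22 (y = -1/(2*(-16 + 27)) = -½/11 = -½*1/11 = -1/22 ≈ -0.045455)
P = 81 (P = -2 + 83 = 81)
G = -417/154 (G = -(-1/22 + 19)/7 = -⅐*417/22 = -417/154 ≈ -2.7078)
((P + G)² + R(82)) - 10189 = ((81 - 417/154)² + 82) - 10189 = ((12057/154)² + 82) - 10189 = (145371249/23716 + 82) - 10189 = 147315961/23716 - 10189 = -94326363/23716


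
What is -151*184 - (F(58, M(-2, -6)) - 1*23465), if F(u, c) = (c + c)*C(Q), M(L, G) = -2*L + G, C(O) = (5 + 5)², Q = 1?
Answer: -3919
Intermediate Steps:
C(O) = 100 (C(O) = 10² = 100)
M(L, G) = G - 2*L
F(u, c) = 200*c (F(u, c) = (c + c)*100 = (2*c)*100 = 200*c)
-151*184 - (F(58, M(-2, -6)) - 1*23465) = -151*184 - (200*(-6 - 2*(-2)) - 1*23465) = -27784 - (200*(-6 + 4) - 23465) = -27784 - (200*(-2) - 23465) = -27784 - (-400 - 23465) = -27784 - 1*(-23865) = -27784 + 23865 = -3919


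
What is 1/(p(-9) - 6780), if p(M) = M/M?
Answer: -1/6779 ≈ -0.00014751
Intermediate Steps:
p(M) = 1
1/(p(-9) - 6780) = 1/(1 - 6780) = 1/(-6779) = -1/6779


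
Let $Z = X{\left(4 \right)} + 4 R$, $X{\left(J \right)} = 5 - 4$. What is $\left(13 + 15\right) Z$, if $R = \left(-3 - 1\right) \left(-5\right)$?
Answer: $2268$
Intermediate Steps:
$X{\left(J \right)} = 1$ ($X{\left(J \right)} = 5 - 4 = 1$)
$R = 20$ ($R = \left(-4\right) \left(-5\right) = 20$)
$Z = 81$ ($Z = 1 + 4 \cdot 20 = 1 + 80 = 81$)
$\left(13 + 15\right) Z = \left(13 + 15\right) 81 = 28 \cdot 81 = 2268$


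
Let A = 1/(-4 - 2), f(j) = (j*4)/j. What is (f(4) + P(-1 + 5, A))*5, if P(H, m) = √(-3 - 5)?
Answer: 20 + 10*I*√2 ≈ 20.0 + 14.142*I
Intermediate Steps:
f(j) = 4 (f(j) = (4*j)/j = 4)
A = -⅙ (A = 1/(-6) = -⅙ ≈ -0.16667)
P(H, m) = 2*I*√2 (P(H, m) = √(-8) = 2*I*√2)
(f(4) + P(-1 + 5, A))*5 = (4 + 2*I*√2)*5 = 20 + 10*I*√2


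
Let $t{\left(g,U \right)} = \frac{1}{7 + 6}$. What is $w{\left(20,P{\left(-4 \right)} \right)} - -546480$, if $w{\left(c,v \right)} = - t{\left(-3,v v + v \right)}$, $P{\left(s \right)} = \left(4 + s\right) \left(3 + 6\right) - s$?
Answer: $\frac{7104239}{13} \approx 5.4648 \cdot 10^{5}$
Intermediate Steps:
$P{\left(s \right)} = 36 + 8 s$ ($P{\left(s \right)} = \left(4 + s\right) 9 - s = \left(36 + 9 s\right) - s = 36 + 8 s$)
$t{\left(g,U \right)} = \frac{1}{13}$
$w{\left(c,v \right)} = - \frac{1}{13}$ ($w{\left(c,v \right)} = \left(-1\right) \frac{1}{13} = - \frac{1}{13}$)
$w{\left(20,P{\left(-4 \right)} \right)} - -546480 = - \frac{1}{13} - -546480 = - \frac{1}{13} + 546480 = \frac{7104239}{13}$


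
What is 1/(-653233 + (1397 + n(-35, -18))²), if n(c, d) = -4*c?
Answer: 1/1709136 ≈ 5.8509e-7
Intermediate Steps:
1/(-653233 + (1397 + n(-35, -18))²) = 1/(-653233 + (1397 - 4*(-35))²) = 1/(-653233 + (1397 + 140)²) = 1/(-653233 + 1537²) = 1/(-653233 + 2362369) = 1/1709136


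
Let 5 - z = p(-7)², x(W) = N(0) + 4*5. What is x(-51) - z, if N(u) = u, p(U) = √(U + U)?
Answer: 1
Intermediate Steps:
p(U) = √2*√U (p(U) = √(2*U) = √2*√U)
x(W) = 20 (x(W) = 0 + 4*5 = 0 + 20 = 20)
z = 19 (z = 5 - (√2*√(-7))² = 5 - (√2*(I*√7))² = 5 - (I*√14)² = 5 - 1*(-14) = 5 + 14 = 19)
x(-51) - z = 20 - 1*19 = 20 - 19 = 1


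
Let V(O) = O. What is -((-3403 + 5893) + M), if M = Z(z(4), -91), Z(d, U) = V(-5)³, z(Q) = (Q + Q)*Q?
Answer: -2365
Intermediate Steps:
z(Q) = 2*Q² (z(Q) = (2*Q)*Q = 2*Q²)
Z(d, U) = -125 (Z(d, U) = (-5)³ = -125)
M = -125
-((-3403 + 5893) + M) = -((-3403 + 5893) - 125) = -(2490 - 125) = -1*2365 = -2365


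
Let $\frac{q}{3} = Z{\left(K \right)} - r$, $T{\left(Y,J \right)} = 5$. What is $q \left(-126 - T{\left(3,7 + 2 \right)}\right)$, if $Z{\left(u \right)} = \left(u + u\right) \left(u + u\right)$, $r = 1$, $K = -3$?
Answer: $-13755$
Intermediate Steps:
$Z{\left(u \right)} = 4 u^{2}$ ($Z{\left(u \right)} = 2 u 2 u = 4 u^{2}$)
$q = 105$ ($q = 3 \left(4 \left(-3\right)^{2} - 1\right) = 3 \left(4 \cdot 9 - 1\right) = 3 \left(36 - 1\right) = 3 \cdot 35 = 105$)
$q \left(-126 - T{\left(3,7 + 2 \right)}\right) = 105 \left(-126 - 5\right) = 105 \left(-131\right) = -13755$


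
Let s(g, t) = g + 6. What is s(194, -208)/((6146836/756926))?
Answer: 37846300/1536709 ≈ 24.628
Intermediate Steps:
s(g, t) = 6 + g
s(194, -208)/((6146836/756926)) = (6 + 194)/((6146836/756926)) = 200/((6146836*(1/756926))) = 200/(3073418/378463) = 200*(378463/3073418) = 37846300/1536709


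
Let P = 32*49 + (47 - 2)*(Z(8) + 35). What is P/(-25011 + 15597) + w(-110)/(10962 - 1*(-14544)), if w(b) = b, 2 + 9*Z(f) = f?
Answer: -4553671/13339638 ≈ -0.34136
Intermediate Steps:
Z(f) = -2/9 + f/9
P = 3173 (P = 32*49 + (47 - 2)*((-2/9 + (⅑)*8) + 35) = 1568 + 45*((-2/9 + 8/9) + 35) = 1568 + 45*(⅔ + 35) = 1568 + 45*(107/3) = 1568 + 1605 = 3173)
P/(-25011 + 15597) + w(-110)/(10962 - 1*(-14544)) = 3173/(-25011 + 15597) - 110/(10962 - 1*(-14544)) = 3173/(-9414) - 110/(10962 + 14544) = 3173*(-1/9414) - 110/25506 = -3173/9414 - 110*1/25506 = -3173/9414 - 55/12753 = -4553671/13339638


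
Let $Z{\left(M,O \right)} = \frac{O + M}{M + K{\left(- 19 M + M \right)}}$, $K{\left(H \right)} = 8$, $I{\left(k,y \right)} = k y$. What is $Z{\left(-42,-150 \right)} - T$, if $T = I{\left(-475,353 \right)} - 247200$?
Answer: $\frac{7052971}{17} \approx 4.1488 \cdot 10^{5}$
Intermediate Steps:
$Z{\left(M,O \right)} = \frac{M + O}{8 + M}$ ($Z{\left(M,O \right)} = \frac{O + M}{M + 8} = \frac{M + O}{8 + M}$)
$T = -414875$ ($T = \left(-475\right) 353 - 247200 = -167675 - 247200 = -414875$)
$Z{\left(-42,-150 \right)} - T = \frac{-42 - 150}{8 - 42} - -414875 = \frac{1}{-34} \left(-192\right) + 414875 = \left(- \frac{1}{34}\right) \left(-192\right) + 414875 = \frac{96}{17} + 414875 = \frac{7052971}{17}$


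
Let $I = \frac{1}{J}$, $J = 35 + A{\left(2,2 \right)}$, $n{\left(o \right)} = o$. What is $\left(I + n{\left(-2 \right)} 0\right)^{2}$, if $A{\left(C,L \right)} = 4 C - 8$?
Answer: $\frac{1}{1225} \approx 0.00081633$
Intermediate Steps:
$A{\left(C,L \right)} = -8 + 4 C$
$J = 35$ ($J = 35 + \left(-8 + 4 \cdot 2\right) = 35 + \left(-8 + 8\right) = 35 + 0 = 35$)
$I = \frac{1}{35} \approx 0.028571$
$\left(I + n{\left(-2 \right)} 0\right)^{2} = \left(\frac{1}{35} - 0\right)^{2} = \left(\frac{1}{35} + 0\right)^{2} = \left(\frac{1}{35}\right)^{2} = \frac{1}{1225}$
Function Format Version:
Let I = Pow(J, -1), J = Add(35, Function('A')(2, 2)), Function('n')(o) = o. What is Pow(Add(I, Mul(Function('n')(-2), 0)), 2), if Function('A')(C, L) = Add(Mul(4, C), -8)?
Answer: Rational(1, 1225) ≈ 0.00081633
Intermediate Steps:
Function('A')(C, L) = Add(-8, Mul(4, C))
J = 35 (J = Add(35, Add(-8, Mul(4, 2))) = Add(35, Add(-8, 8)) = Add(35, 0) = 35)
I = Rational(1, 35) (I = Pow(35, -1) = Rational(1, 35) ≈ 0.028571)
Pow(Add(I, Mul(Function('n')(-2), 0)), 2) = Pow(Add(Rational(1, 35), Mul(-2, 0)), 2) = Pow(Add(Rational(1, 35), 0), 2) = Pow(Rational(1, 35), 2) = Rational(1, 1225)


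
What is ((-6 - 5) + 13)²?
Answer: 4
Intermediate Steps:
((-6 - 5) + 13)² = (-11 + 13)² = 2² = 4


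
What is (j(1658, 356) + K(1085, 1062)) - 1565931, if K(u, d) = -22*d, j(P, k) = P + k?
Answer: -1587281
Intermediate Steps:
(j(1658, 356) + K(1085, 1062)) - 1565931 = ((1658 + 356) - 22*1062) - 1565931 = (2014 - 23364) - 1565931 = -21350 - 1565931 = -1587281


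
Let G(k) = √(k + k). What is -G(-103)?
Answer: -I*√206 ≈ -14.353*I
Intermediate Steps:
G(k) = √2*√k (G(k) = √(2*k) = √2*√k)
-G(-103) = -√2*√(-103) = -√2*I*√103 = -I*√206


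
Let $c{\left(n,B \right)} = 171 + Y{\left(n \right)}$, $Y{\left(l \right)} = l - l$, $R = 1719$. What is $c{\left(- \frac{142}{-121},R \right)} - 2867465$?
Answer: $-2867294$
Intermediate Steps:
$Y{\left(l \right)} = 0$
$c{\left(n,B \right)} = 171$ ($c{\left(n,B \right)} = 171 + 0 = 171$)
$c{\left(- \frac{142}{-121},R \right)} - 2867465 = 171 - 2867465 = -2867294$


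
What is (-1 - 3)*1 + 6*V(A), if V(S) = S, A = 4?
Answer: 20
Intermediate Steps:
(-1 - 3)*1 + 6*V(A) = (-1 - 3)*1 + 6*4 = -4*1 + 24 = -4 + 24 = 20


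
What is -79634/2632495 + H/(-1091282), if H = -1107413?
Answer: 2828356034647/2872794408590 ≈ 0.98453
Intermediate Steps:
-79634/2632495 + H/(-1091282) = -79634/2632495 - 1107413/(-1091282) = -79634*1/2632495 - 1107413*(-1/1091282) = -79634/2632495 + 1107413/1091282 = 2828356034647/2872794408590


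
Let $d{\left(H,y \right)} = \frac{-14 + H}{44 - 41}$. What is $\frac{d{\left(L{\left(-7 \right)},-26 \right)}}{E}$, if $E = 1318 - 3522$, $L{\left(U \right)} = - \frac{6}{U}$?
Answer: $\frac{23}{11571} \approx 0.0019877$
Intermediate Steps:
$E = -2204$ ($E = 1318 - 3522 = -2204$)
$d{\left(H,y \right)} = - \frac{14}{3} + \frac{H}{3}$ ($d{\left(H,y \right)} = \frac{-14 + H}{3} = \left(-14 + H\right) \frac{1}{3} = - \frac{14}{3} + \frac{H}{3}$)
$\frac{d{\left(L{\left(-7 \right)},-26 \right)}}{E} = \frac{- \frac{14}{3} + \frac{\left(-6\right) \frac{1}{-7}}{3}}{-2204} = \left(- \frac{14}{3} + \frac{\left(-6\right) \left(- \frac{1}{7}\right)}{3}\right) \left(- \frac{1}{2204}\right) = \left(- \frac{14}{3} + \frac{1}{3} \cdot \frac{6}{7}\right) \left(- \frac{1}{2204}\right) = \left(- \frac{14}{3} + \frac{2}{7}\right) \left(- \frac{1}{2204}\right) = \left(- \frac{92}{21}\right) \left(- \frac{1}{2204}\right) = \frac{23}{11571}$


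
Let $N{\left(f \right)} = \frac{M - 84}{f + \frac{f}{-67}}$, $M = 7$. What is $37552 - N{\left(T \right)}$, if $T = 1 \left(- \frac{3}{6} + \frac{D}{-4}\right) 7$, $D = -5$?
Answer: $\frac{338102}{9} \approx 37567.0$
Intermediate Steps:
$T = \frac{21}{4}$ ($T = 1 \left(- \frac{3}{6} - \frac{5}{-4}\right) 7 = 1 \left(\left(-3\right) \frac{1}{6} - - \frac{5}{4}\right) 7 = 1 \left(- \frac{1}{2} + \frac{5}{4}\right) 7 = 1 \cdot \frac{3}{4} \cdot 7 = \frac{3}{4} \cdot 7 = \frac{21}{4} \approx 5.25$)
$N{\left(f \right)} = - \frac{469}{6 f}$ ($N{\left(f \right)} = \frac{7 - 84}{f + \frac{f}{-67}} = - \frac{77}{f + f \left(- \frac{1}{67}\right)} = - \frac{77}{f - \frac{f}{67}} = - \frac{77}{\frac{66}{67} f} = - 77 \frac{67}{66 f} = - \frac{469}{6 f}$)
$37552 - N{\left(T \right)} = 37552 - - \frac{469}{6 \cdot \frac{21}{4}} = 37552 - \left(- \frac{469}{6}\right) \frac{4}{21} = 37552 - - \frac{134}{9} = 37552 + \frac{134}{9} = \frac{338102}{9}$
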